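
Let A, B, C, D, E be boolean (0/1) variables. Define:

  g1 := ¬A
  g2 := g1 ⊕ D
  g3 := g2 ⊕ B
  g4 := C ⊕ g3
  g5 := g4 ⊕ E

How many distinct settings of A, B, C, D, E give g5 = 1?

g5 = g4 ⊕ E must be 1, so g4 and E differ.
Enumerating the 32 input combinations, 16 give g5 = 1 and 16 give g5 = 0.

16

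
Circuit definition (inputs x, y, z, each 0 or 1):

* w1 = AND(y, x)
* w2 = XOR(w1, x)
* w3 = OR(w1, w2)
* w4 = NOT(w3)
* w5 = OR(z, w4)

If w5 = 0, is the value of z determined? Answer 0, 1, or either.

w5 = OR(z, w4) must be 0, so both z = 0 and w4 = 0.
Every assignment with w5 = 0 has z = 0; there are 2 such assignment(s).
  x=1, y=0, z=0
  x=1, y=1, z=0

0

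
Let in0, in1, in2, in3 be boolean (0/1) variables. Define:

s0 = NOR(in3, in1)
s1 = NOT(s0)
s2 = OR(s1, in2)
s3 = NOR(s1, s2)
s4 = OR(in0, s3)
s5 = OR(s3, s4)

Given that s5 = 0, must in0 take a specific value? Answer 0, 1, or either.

0

s5 = OR(s3, s4) must be 0, so both s3 = 0 and s4 = 0.
Every assignment with s5 = 0 has in0 = 0; there are 7 such assignment(s).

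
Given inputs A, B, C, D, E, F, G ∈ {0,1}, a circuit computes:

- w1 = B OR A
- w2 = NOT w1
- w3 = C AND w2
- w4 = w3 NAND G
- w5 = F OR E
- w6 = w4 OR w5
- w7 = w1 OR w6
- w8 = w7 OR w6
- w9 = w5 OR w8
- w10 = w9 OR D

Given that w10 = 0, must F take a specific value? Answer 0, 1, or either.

0

w10 = w9 OR D must be 0, so both w9 = 0 and D = 0.
w9 = w5 OR w8 must be 0, so both w5 = 0 and w8 = 0.
Every assignment with w10 = 0 has F = 0; there are 1 such assignment(s).
  A=0, B=0, C=1, D=0, E=0, F=0, G=1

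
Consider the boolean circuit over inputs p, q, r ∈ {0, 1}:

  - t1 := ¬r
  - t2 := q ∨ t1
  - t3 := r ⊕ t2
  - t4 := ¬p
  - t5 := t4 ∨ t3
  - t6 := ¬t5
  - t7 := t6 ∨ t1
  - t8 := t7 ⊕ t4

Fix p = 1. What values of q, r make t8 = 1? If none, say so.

q=1, r=1

t8 = t7 ⊕ t4 must be 1, so t7 and t4 differ.
Check with p = 1 and q=1, r=1:
t1 = ¬r = ¬1 = 0
t2 = q ∨ t1 = 1 ∨ 0 = 1
t3 = r ⊕ t2 = 1 ⊕ 1 = 0
t4 = ¬p = ¬1 = 0
t5 = t4 ∨ t3 = 0 ∨ 0 = 0
t6 = ¬t5 = ¬0 = 1
t7 = t6 ∨ t1 = 1 ∨ 0 = 1
t8 = t7 ⊕ t4 = 1 ⊕ 0 = 1
So t8 = 1.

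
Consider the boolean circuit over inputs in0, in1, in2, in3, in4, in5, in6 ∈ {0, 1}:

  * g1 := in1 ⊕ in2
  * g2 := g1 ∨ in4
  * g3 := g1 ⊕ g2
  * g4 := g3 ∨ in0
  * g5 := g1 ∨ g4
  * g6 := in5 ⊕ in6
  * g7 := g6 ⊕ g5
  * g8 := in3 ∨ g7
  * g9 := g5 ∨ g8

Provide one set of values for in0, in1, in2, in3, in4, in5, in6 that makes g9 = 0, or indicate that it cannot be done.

g9 = g5 ∨ g8 must be 0, so both g5 = 0 and g8 = 0.
Check with in0=0, in1=1, in2=1, in3=0, in4=0, in5=1, in6=1:
g1 = in1 ⊕ in2 = 1 ⊕ 1 = 0
g2 = g1 ∨ in4 = 0 ∨ 0 = 0
g3 = g1 ⊕ g2 = 0 ⊕ 0 = 0
g4 = g3 ∨ in0 = 0 ∨ 0 = 0
g5 = g1 ∨ g4 = 0 ∨ 0 = 0
g6 = in5 ⊕ in6 = 1 ⊕ 1 = 0
g7 = g6 ⊕ g5 = 0 ⊕ 0 = 0
g8 = in3 ∨ g7 = 0 ∨ 0 = 0
g9 = g5 ∨ g8 = 0 ∨ 0 = 0
So g9 = 0 as required.

in0=0, in1=1, in2=1, in3=0, in4=0, in5=1, in6=1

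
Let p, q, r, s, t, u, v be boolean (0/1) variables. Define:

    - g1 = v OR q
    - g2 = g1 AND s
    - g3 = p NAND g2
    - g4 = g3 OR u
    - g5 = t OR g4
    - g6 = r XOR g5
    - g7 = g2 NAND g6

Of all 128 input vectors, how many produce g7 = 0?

24

g7 = g2 NAND g6 must be 0, so both g2 = 1 and g6 = 1.
Enumerating the 128 input combinations, 24 give g7 = 0 and 104 give g7 = 1.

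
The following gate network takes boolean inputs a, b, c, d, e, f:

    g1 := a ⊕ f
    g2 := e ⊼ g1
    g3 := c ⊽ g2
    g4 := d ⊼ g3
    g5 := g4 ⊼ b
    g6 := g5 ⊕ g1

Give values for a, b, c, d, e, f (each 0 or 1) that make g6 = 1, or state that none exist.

g6 = g5 ⊕ g1 must be 1, so g5 and g1 differ.
Check with a=0, b=1, c=0, d=0, e=1, f=1:
g1 = a ⊕ f = 0 ⊕ 1 = 1
g2 = e ⊼ g1 = 1 ⊼ 1 = 0
g3 = c ⊽ g2 = 0 ⊽ 0 = 1
g4 = d ⊼ g3 = 0 ⊼ 1 = 1
g5 = g4 ⊼ b = 1 ⊼ 1 = 0
g6 = g5 ⊕ g1 = 0 ⊕ 1 = 1
So g6 = 1 as required.

a=0, b=1, c=0, d=0, e=1, f=1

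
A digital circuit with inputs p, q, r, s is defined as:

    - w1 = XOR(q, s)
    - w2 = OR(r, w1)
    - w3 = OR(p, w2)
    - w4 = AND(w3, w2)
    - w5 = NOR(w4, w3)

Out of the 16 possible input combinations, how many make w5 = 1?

w5 = NOR(w4, w3) must be 1, so both w4 = 0 and w3 = 0.
w4 = AND(w3, w2) must be 0, so at least one of w3, w2 is 0.
Enumerating the 16 input combinations, 2 give w5 = 1 and 14 give w5 = 0.

2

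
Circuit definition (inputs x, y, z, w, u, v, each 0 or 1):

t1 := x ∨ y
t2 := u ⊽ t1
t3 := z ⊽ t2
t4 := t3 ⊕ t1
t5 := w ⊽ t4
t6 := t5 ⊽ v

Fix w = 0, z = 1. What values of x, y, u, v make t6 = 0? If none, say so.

t6 = t5 ⊽ v must be 0, so at least one of t5, v is 1.
Check with w = 0, z = 1 and x=1, y=0, u=0, v=1:
t1 = x ∨ y = 1 ∨ 0 = 1
t2 = u ⊽ t1 = 0 ⊽ 1 = 0
t3 = z ⊽ t2 = 1 ⊽ 0 = 0
t4 = t3 ⊕ t1 = 0 ⊕ 1 = 1
t5 = w ⊽ t4 = 0 ⊽ 1 = 0
t6 = t5 ⊽ v = 0 ⊽ 1 = 0
So t6 = 0.

x=1, y=0, u=0, v=1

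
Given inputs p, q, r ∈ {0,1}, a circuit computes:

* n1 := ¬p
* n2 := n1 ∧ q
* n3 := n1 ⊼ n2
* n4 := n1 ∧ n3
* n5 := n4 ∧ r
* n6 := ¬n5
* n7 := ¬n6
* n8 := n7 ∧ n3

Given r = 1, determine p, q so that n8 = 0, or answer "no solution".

p=0, q=1

n8 = n7 ∧ n3 must be 0, so at least one of n7, n3 is 0.
Check with r = 1 and p=0, q=1:
n1 = ¬p = ¬0 = 1
n2 = n1 ∧ q = 1 ∧ 1 = 1
n3 = n1 ⊼ n2 = 1 ⊼ 1 = 0
n4 = n1 ∧ n3 = 1 ∧ 0 = 0
n5 = n4 ∧ r = 0 ∧ 1 = 0
n6 = ¬n5 = ¬0 = 1
n7 = ¬n6 = ¬1 = 0
n8 = n7 ∧ n3 = 0 ∧ 0 = 0
So n8 = 0.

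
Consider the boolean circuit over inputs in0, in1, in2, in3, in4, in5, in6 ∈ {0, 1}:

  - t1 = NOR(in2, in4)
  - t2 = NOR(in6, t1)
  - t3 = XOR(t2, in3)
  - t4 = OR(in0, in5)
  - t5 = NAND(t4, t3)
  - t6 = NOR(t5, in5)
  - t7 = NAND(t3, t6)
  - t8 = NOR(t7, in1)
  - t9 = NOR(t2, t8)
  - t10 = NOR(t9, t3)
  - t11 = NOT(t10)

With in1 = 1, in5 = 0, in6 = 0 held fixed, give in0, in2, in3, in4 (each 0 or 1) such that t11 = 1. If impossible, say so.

t11 = NOT(t10) must be 1, so t10 = 0.
Check with in1 = 1, in5 = 0, in6 = 0 and in0=1, in2=1, in3=0, in4=1:
t1 = NOR(in2, in4) = NOR(1, 1) = 0
t2 = NOR(in6, t1) = NOR(0, 0) = 1
t3 = XOR(t2, in3) = XOR(1, 0) = 1
t4 = OR(in0, in5) = OR(1, 0) = 1
t5 = NAND(t4, t3) = NAND(1, 1) = 0
t6 = NOR(t5, in5) = NOR(0, 0) = 1
t7 = NAND(t3, t6) = NAND(1, 1) = 0
t8 = NOR(t7, in1) = NOR(0, 1) = 0
t9 = NOR(t2, t8) = NOR(1, 0) = 0
t10 = NOR(t9, t3) = NOR(0, 1) = 0
t11 = NOT(t10) = NOT 0 = 1
So t11 = 1.

in0=1, in2=1, in3=0, in4=1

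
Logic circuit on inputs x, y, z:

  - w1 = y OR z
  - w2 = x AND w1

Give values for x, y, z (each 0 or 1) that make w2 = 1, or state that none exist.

w2 = x AND w1 must be 1, so both x = 1 and w1 = 1.
w1 = y OR z must be 1, so at least one of y, z is 1.
Check with x=1, y=1, z=0:
w1 = y OR z = 1 OR 0 = 1
w2 = x AND w1 = 1 AND 1 = 1
So w2 = 1 as required.

x=1, y=1, z=0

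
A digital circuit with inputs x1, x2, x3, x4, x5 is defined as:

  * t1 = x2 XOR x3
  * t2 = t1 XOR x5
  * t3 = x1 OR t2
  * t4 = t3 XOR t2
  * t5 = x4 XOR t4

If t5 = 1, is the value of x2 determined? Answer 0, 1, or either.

Both values of x2 occur among assignments with t5 = 1:
  x2=0: x1=0, x2=0, x3=0, x4=1, x5=0
  x2=1: x1=0, x2=1, x3=0, x4=1, x5=0

either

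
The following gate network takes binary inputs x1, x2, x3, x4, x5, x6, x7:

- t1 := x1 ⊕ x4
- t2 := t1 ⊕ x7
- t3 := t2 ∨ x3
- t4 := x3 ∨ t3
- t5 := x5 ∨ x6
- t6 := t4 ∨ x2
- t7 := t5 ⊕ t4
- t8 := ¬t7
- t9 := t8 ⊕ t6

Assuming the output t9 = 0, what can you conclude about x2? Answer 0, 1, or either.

either

Both values of x2 occur among assignments with t9 = 0:
  x2=0: x1=0, x2=0, x3=0, x4=0, x5=0, x6=1, x7=0
  x2=1: x1=0, x2=1, x3=0, x4=0, x5=0, x6=0, x7=0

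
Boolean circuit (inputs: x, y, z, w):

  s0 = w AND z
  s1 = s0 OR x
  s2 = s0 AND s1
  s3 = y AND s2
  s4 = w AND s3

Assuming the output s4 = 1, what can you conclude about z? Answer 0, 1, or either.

s4 = w AND s3 must be 1, so both w = 1 and s3 = 1.
s3 = y AND s2 must be 1, so both y = 1 and s2 = 1.
Every assignment with s4 = 1 has z = 1; there are 2 such assignment(s).
  x=0, y=1, z=1, w=1
  x=1, y=1, z=1, w=1

1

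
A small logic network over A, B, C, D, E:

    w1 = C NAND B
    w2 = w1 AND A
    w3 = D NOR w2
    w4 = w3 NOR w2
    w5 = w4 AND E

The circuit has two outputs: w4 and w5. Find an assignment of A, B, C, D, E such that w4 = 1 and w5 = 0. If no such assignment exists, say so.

A=1, B=1, C=1, D=1, E=0

Check with A=1, B=1, C=1, D=1, E=0:
w1 = C NAND B = 1 NAND 1 = 0
w2 = w1 AND A = 0 AND 1 = 0
w3 = D NOR w2 = 1 NOR 0 = 0
w4 = w3 NOR w2 = 0 NOR 0 = 1
w5 = w4 AND E = 1 AND 0 = 0
So w4 = 1 and w5 = 0.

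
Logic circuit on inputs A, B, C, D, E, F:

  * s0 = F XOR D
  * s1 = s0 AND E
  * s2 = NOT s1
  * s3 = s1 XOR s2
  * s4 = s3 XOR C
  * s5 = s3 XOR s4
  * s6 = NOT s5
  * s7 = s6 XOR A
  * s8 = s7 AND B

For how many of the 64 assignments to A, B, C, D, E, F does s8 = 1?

s8 = s7 AND B must be 1, so both s7 = 1 and B = 1.
s7 = s6 XOR A must be 1, so s6 and A differ.
Enumerating the 64 input combinations, 16 give s8 = 1 and 48 give s8 = 0.

16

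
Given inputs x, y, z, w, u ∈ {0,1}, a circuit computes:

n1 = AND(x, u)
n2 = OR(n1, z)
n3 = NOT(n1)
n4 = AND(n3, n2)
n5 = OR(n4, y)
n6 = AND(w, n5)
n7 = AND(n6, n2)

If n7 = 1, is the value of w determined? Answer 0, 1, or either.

n7 = AND(n6, n2) must be 1, so both n6 = 1 and n2 = 1.
n6 = AND(w, n5) must be 1, so both w = 1 and n5 = 1.
Every assignment with n7 = 1 has w = 1; there are 8 such assignment(s).

1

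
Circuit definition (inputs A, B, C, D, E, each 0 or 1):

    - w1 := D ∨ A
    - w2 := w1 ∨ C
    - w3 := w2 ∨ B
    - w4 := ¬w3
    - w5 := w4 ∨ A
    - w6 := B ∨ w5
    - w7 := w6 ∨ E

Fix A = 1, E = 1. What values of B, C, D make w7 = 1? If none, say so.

B=1 C=0 D=1

w7 = w6 ∨ E must be 1, so at least one of w6, E is 1.
Check with A = 1, E = 1 and B=1, C=0, D=1:
w1 = D ∨ A = 1 ∨ 1 = 1
w2 = w1 ∨ C = 1 ∨ 0 = 1
w3 = w2 ∨ B = 1 ∨ 1 = 1
w4 = ¬w3 = ¬1 = 0
w5 = w4 ∨ A = 0 ∨ 1 = 1
w6 = B ∨ w5 = 1 ∨ 1 = 1
w7 = w6 ∨ E = 1 ∨ 1 = 1
So w7 = 1.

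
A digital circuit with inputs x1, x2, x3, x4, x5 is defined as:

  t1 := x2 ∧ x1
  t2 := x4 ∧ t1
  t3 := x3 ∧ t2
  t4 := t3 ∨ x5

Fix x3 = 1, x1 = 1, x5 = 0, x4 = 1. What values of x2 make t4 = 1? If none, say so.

x2=1

t4 = t3 ∨ x5 must be 1, so at least one of t3, x5 is 1.
Check with x3 = 1, x1 = 1, x5 = 0, x4 = 1 and x2=1:
t1 = x2 ∧ x1 = 1 ∧ 1 = 1
t2 = x4 ∧ t1 = 1 ∧ 1 = 1
t3 = x3 ∧ t2 = 1 ∧ 1 = 1
t4 = t3 ∨ x5 = 1 ∨ 0 = 1
So t4 = 1.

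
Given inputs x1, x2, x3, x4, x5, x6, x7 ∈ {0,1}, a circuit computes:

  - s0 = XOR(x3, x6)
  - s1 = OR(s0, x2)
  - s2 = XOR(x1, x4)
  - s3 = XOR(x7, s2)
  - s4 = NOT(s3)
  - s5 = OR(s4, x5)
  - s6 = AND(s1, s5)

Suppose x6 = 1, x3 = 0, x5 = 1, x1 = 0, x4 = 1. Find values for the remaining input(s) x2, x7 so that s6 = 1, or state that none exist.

s6 = AND(s1, s5) must be 1, so both s1 = 1 and s5 = 1.
s1 = OR(s0, x2) must be 1, so at least one of s0, x2 is 1.
Check with x6 = 1, x3 = 0, x5 = 1, x1 = 0, x4 = 1 and x2=1, x7=0:
s0 = XOR(x3, x6) = XOR(0, 1) = 1
s1 = OR(s0, x2) = OR(1, 1) = 1
s2 = XOR(x1, x4) = XOR(0, 1) = 1
s3 = XOR(x7, s2) = XOR(0, 1) = 1
s4 = NOT(s3) = NOT 1 = 0
s5 = OR(s4, x5) = OR(0, 1) = 1
s6 = AND(s1, s5) = AND(1, 1) = 1
So s6 = 1.

x2=1, x7=0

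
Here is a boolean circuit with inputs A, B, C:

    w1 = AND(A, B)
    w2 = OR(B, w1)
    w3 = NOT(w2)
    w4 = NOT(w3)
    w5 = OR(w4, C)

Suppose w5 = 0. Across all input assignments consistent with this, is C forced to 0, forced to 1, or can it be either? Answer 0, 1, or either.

0

w5 = OR(w4, C) must be 0, so both w4 = 0 and C = 0.
w4 = NOT(w3) must be 0, so w3 = 1.
w3 = NOT(w2) must be 1, so w2 = 0.
Every assignment with w5 = 0 has C = 0; there are 2 such assignment(s).
  A=0, B=0, C=0
  A=1, B=0, C=0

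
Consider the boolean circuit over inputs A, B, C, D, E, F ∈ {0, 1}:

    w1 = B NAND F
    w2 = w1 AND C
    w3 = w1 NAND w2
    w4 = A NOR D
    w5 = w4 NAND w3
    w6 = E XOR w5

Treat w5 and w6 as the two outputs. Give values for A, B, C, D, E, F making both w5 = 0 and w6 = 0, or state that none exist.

Check with A=0, B=1, C=1, D=0, E=0, F=1:
w1 = B NAND F = 1 NAND 1 = 0
w2 = w1 AND C = 0 AND 1 = 0
w3 = w1 NAND w2 = 0 NAND 0 = 1
w4 = A NOR D = 0 NOR 0 = 1
w5 = w4 NAND w3 = 1 NAND 1 = 0
w6 = E XOR w5 = 0 XOR 0 = 0
So w5 = 0 and w6 = 0.

A=0, B=1, C=1, D=0, E=0, F=1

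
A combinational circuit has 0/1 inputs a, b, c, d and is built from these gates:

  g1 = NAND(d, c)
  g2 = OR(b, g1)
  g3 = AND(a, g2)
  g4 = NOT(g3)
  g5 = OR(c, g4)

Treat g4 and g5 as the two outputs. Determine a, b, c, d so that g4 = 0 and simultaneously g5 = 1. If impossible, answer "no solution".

Check with a=1, b=0, c=1, d=0:
g1 = NAND(d, c) = NAND(0, 1) = 1
g2 = OR(b, g1) = OR(0, 1) = 1
g3 = AND(a, g2) = AND(1, 1) = 1
g4 = NOT(g3) = NOT 1 = 0
g5 = OR(c, g4) = OR(1, 0) = 1
So g4 = 0 and g5 = 1.

a=1, b=0, c=1, d=0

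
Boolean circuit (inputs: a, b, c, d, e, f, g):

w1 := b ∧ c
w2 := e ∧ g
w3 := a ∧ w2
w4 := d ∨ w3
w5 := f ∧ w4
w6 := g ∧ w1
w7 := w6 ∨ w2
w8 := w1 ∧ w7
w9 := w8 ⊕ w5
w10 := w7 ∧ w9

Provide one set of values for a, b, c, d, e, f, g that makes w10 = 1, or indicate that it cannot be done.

a=1, b=0, c=0, d=1, e=1, f=1, g=1

w10 = w7 ∧ w9 must be 1, so both w7 = 1 and w9 = 1.
w7 = w6 ∨ w2 must be 1, so at least one of w6, w2 is 1.
w9 = w8 ⊕ w5 must be 1, so w8 and w5 differ.
Check with a=1, b=0, c=0, d=1, e=1, f=1, g=1:
w1 = b ∧ c = 0 ∧ 0 = 0
w2 = e ∧ g = 1 ∧ 1 = 1
w3 = a ∧ w2 = 1 ∧ 1 = 1
w4 = d ∨ w3 = 1 ∨ 1 = 1
w5 = f ∧ w4 = 1 ∧ 1 = 1
w6 = g ∧ w1 = 1 ∧ 0 = 0
w7 = w6 ∨ w2 = 0 ∨ 1 = 1
w8 = w1 ∧ w7 = 0 ∧ 1 = 0
w9 = w8 ⊕ w5 = 0 ⊕ 1 = 1
w10 = w7 ∧ w9 = 1 ∧ 1 = 1
So w10 = 1 as required.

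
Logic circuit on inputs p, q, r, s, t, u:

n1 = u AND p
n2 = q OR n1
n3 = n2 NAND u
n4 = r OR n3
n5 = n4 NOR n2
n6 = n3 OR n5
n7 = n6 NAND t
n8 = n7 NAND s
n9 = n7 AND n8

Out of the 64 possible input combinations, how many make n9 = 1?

n9 = n7 AND n8 must be 1, so both n7 = 1 and n8 = 1.
n7 = n6 NAND t must be 1, so at least one of n6, t is 0.
n8 = n7 NAND s must be 1, so at least one of n7, s is 0.
Enumerating the 64 input combinations, 22 give n9 = 1 and 42 give n9 = 0.

22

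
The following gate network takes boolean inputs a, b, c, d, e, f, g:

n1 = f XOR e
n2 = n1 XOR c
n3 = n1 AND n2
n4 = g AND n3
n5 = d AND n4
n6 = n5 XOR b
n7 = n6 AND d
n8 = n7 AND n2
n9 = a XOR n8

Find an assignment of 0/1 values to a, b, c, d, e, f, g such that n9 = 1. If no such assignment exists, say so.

a=1, b=1, c=1, d=1, e=0, f=1, g=0

Check with a=1, b=1, c=1, d=1, e=0, f=1, g=0:
n1 = f XOR e = 1 XOR 0 = 1
n2 = n1 XOR c = 1 XOR 1 = 0
n3 = n1 AND n2 = 1 AND 0 = 0
n4 = g AND n3 = 0 AND 0 = 0
n5 = d AND n4 = 1 AND 0 = 0
n6 = n5 XOR b = 0 XOR 1 = 1
n7 = n6 AND d = 1 AND 1 = 1
n8 = n7 AND n2 = 1 AND 0 = 0
n9 = a XOR n8 = 1 XOR 0 = 1
So n9 = 1 as required.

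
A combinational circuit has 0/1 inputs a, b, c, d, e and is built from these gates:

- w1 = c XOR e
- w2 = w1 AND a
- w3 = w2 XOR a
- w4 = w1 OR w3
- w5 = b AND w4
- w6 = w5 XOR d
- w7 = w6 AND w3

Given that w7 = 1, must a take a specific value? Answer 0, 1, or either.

w7 = w6 AND w3 must be 1, so both w6 = 1 and w3 = 1.
w6 = w5 XOR d must be 1, so w5 and d differ.
w3 = w2 XOR a must be 1, so w2 and a differ.
Every assignment with w7 = 1 has a = 1; there are 4 such assignment(s).
  a=1, b=0, c=0, d=1, e=0
  a=1, b=0, c=1, d=1, e=1
  a=1, b=1, c=0, d=0, e=0
  a=1, b=1, c=1, d=0, e=1

1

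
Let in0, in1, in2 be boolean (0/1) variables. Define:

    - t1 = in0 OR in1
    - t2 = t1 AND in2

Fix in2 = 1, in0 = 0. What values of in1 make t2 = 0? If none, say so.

t2 = t1 AND in2 must be 0, so at least one of t1, in2 is 0.
Check with in2 = 1, in0 = 0 and in1=0:
t1 = in0 OR in1 = 0 OR 0 = 0
t2 = t1 AND in2 = 0 AND 1 = 0
So t2 = 0.

in1=0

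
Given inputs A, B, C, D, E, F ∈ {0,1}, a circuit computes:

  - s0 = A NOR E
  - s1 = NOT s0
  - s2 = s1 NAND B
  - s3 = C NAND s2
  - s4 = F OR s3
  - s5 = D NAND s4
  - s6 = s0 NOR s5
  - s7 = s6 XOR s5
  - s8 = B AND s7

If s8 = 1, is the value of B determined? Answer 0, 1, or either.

1

s8 = B AND s7 must be 1, so both B = 1 and s7 = 1.
Every assignment with s8 = 1 has B = 1; there are 29 such assignment(s).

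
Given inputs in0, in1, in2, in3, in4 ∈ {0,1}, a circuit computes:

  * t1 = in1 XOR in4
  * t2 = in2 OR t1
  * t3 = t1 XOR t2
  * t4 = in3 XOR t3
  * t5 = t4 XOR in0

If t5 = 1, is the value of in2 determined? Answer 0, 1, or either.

either

Both values of in2 occur among assignments with t5 = 1:
  in2=0: in0=0, in1=0, in2=0, in3=1, in4=0
  in2=1: in0=0, in1=0, in2=1, in3=0, in4=0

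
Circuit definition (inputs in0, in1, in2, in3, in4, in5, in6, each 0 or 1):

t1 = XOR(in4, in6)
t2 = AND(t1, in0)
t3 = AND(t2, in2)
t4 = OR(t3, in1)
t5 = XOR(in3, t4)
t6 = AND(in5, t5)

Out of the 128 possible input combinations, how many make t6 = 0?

t6 = AND(in5, t5) must be 0, so at least one of in5, t5 is 0.
Enumerating the 128 input combinations, 96 give t6 = 0 and 32 give t6 = 1.

96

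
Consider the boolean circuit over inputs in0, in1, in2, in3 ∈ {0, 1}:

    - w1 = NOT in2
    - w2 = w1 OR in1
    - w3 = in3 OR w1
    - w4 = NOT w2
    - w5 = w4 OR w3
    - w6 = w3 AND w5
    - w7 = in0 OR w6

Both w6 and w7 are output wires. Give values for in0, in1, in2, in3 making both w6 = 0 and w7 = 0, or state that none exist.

in0=0 in1=1 in2=1 in3=0

Check with in0=0 in1=1 in2=1 in3=0:
w1 = NOT in2 = NOT 1 = 0
w2 = w1 OR in1 = 0 OR 1 = 1
w3 = in3 OR w1 = 0 OR 0 = 0
w4 = NOT w2 = NOT 1 = 0
w5 = w4 OR w3 = 0 OR 0 = 0
w6 = w3 AND w5 = 0 AND 0 = 0
w7 = in0 OR w6 = 0 OR 0 = 0
So w6 = 0 and w7 = 0.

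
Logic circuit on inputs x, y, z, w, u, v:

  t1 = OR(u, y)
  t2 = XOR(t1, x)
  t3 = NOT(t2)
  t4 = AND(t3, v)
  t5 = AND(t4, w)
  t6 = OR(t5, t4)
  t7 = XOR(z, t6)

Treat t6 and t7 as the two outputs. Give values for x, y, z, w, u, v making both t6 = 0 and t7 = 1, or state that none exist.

x=0 y=0 z=1 w=1 u=1 v=1

Check with x=0 y=0 z=1 w=1 u=1 v=1:
t1 = OR(u, y) = OR(1, 0) = 1
t2 = XOR(t1, x) = XOR(1, 0) = 1
t3 = NOT(t2) = NOT 1 = 0
t4 = AND(t3, v) = AND(0, 1) = 0
t5 = AND(t4, w) = AND(0, 1) = 0
t6 = OR(t5, t4) = OR(0, 0) = 0
t7 = XOR(z, t6) = XOR(1, 0) = 1
So t6 = 0 and t7 = 1.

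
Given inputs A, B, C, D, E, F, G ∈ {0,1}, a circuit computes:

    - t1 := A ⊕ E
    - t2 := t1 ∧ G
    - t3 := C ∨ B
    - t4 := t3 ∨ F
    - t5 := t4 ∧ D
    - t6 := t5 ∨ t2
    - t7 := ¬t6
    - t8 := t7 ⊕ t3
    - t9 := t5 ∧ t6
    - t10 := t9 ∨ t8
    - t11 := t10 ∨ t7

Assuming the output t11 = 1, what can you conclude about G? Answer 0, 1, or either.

Both values of G occur among assignments with t11 = 1:
  G=0: A=0, B=0, C=0, D=0, E=0, F=0, G=0
  G=1: A=0, B=0, C=0, D=0, E=0, F=0, G=1

either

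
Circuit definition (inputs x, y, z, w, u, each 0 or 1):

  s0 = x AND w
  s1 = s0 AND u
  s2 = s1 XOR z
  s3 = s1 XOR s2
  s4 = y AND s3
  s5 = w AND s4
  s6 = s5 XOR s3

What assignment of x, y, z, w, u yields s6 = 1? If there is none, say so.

s6 = s5 XOR s3 must be 1, so s5 and s3 differ.
Check with x=0, y=1, z=1, w=0, u=0:
s0 = x AND w = 0 AND 0 = 0
s1 = s0 AND u = 0 AND 0 = 0
s2 = s1 XOR z = 0 XOR 1 = 1
s3 = s1 XOR s2 = 0 XOR 1 = 1
s4 = y AND s3 = 1 AND 1 = 1
s5 = w AND s4 = 0 AND 1 = 0
s6 = s5 XOR s3 = 0 XOR 1 = 1
So s6 = 1 as required.

x=0, y=1, z=1, w=0, u=0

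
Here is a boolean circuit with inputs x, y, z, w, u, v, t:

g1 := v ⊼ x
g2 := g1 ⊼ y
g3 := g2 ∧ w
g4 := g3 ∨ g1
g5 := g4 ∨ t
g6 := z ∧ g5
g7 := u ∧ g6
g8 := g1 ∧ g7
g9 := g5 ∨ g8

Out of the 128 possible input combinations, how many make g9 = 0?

g9 = g5 ∨ g8 must be 0, so both g5 = 0 and g8 = 0.
g5 = g4 ∨ t must be 0, so both g4 = 0 and t = 0.
Enumerating the 128 input combinations, 8 give g9 = 0 and 120 give g9 = 1.

8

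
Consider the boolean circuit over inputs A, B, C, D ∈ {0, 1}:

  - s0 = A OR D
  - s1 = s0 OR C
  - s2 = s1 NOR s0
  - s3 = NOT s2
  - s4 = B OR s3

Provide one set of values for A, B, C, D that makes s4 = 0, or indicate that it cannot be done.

Check with A=0, B=0, C=0, D=0:
s0 = A OR D = 0 OR 0 = 0
s1 = s0 OR C = 0 OR 0 = 0
s2 = s1 NOR s0 = 0 NOR 0 = 1
s3 = NOT s2 = NOT 1 = 0
s4 = B OR s3 = 0 OR 0 = 0
So s4 = 0 as required.

A=0, B=0, C=0, D=0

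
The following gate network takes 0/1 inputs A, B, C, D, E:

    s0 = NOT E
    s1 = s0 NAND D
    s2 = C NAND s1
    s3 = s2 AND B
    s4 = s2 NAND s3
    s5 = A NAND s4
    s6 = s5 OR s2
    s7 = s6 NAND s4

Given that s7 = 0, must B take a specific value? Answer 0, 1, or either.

either

Both values of B occur among assignments with s7 = 0:
  B=0: A=0, B=0, C=0, D=0, E=0
  B=1: A=0, B=1, C=1, D=0, E=0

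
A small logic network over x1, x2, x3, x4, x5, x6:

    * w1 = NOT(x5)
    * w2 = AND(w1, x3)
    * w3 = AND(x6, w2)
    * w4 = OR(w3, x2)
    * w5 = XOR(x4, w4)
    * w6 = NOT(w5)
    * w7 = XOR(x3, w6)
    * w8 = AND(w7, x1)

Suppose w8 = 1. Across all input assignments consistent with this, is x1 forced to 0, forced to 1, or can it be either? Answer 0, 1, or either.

w8 = AND(w7, x1) must be 1, so both w7 = 1 and x1 = 1.
w7 = XOR(x3, w6) must be 1, so x3 and w6 differ.
Every assignment with w8 = 1 has x1 = 1; there are 16 such assignment(s).

1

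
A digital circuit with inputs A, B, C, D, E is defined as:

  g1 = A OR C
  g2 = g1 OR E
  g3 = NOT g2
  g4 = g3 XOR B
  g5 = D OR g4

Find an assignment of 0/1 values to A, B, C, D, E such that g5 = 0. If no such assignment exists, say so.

A=1, B=0, C=0, D=0, E=0

g5 = D OR g4 must be 0, so both D = 0 and g4 = 0.
Check with A=1, B=0, C=0, D=0, E=0:
g1 = A OR C = 1 OR 0 = 1
g2 = g1 OR E = 1 OR 0 = 1
g3 = NOT g2 = NOT 1 = 0
g4 = g3 XOR B = 0 XOR 0 = 0
g5 = D OR g4 = 0 OR 0 = 0
So g5 = 0 as required.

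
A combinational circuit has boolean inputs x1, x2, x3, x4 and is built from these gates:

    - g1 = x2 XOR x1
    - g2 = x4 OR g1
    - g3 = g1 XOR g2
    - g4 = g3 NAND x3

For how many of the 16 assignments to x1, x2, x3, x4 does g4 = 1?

g4 = g3 NAND x3 must be 1, so at least one of g3, x3 is 0.
Enumerating the 16 input combinations, 14 give g4 = 1 and 2 give g4 = 0.

14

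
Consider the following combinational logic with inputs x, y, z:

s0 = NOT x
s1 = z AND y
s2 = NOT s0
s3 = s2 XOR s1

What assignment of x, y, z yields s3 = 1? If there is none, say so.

Check with x=1, y=1, z=0:
s0 = NOT x = NOT 1 = 0
s1 = z AND y = 0 AND 1 = 0
s2 = NOT s0 = NOT 0 = 1
s3 = s2 XOR s1 = 1 XOR 0 = 1
So s3 = 1 as required.

x=1, y=1, z=0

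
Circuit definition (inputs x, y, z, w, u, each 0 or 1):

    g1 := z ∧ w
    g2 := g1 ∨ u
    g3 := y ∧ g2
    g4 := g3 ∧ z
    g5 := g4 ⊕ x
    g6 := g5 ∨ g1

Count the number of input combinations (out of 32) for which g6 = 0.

12

g6 = g5 ∨ g1 must be 0, so both g5 = 0 and g1 = 0.
g5 = g4 ⊕ x must be 0, so g4 and x are equal.
g1 = z ∧ w must be 0, so at least one of z, w is 0.
Enumerating the 32 input combinations, 12 give g6 = 0 and 20 give g6 = 1.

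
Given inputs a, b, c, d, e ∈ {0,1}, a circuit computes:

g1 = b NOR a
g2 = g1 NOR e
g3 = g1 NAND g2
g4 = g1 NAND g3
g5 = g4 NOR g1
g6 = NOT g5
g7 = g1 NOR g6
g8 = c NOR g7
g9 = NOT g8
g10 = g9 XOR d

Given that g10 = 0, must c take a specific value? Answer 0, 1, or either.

Both values of c occur among assignments with g10 = 0:
  c=0: a=0, b=0, c=0, d=0, e=0
  c=1: a=0, b=0, c=1, d=1, e=0

either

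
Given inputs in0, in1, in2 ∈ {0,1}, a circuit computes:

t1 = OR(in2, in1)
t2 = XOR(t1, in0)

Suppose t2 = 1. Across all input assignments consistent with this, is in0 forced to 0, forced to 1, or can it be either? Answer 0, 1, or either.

either

Both values of in0 occur among assignments with t2 = 1:
  in0=0: in0=0, in1=0, in2=1
  in0=1: in0=1, in1=0, in2=0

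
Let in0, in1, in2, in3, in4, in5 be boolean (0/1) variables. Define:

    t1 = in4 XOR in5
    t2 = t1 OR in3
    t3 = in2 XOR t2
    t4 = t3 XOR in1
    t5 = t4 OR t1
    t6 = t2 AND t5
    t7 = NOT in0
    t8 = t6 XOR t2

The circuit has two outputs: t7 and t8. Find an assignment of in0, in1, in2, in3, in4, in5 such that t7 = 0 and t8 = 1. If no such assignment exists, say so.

in0=1 in1=1 in2=0 in3=1 in4=0 in5=0

Check with in0=1 in1=1 in2=0 in3=1 in4=0 in5=0:
t1 = in4 XOR in5 = 0 XOR 0 = 0
t2 = t1 OR in3 = 0 OR 1 = 1
t3 = in2 XOR t2 = 0 XOR 1 = 1
t4 = t3 XOR in1 = 1 XOR 1 = 0
t5 = t4 OR t1 = 0 OR 0 = 0
t6 = t2 AND t5 = 1 AND 0 = 0
t7 = NOT in0 = NOT 1 = 0
t8 = t6 XOR t2 = 0 XOR 1 = 1
So t7 = 0 and t8 = 1.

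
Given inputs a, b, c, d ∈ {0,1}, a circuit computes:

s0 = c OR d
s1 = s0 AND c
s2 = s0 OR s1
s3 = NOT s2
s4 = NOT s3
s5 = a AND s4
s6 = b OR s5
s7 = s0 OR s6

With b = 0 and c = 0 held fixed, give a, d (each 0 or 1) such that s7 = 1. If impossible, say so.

a=1 d=1

Check with b = 0 and c = 0 and a=1, d=1:
s0 = c OR d = 0 OR 1 = 1
s1 = s0 AND c = 1 AND 0 = 0
s2 = s0 OR s1 = 1 OR 0 = 1
s3 = NOT s2 = NOT 1 = 0
s4 = NOT s3 = NOT 0 = 1
s5 = a AND s4 = 1 AND 1 = 1
s6 = b OR s5 = 0 OR 1 = 1
s7 = s0 OR s6 = 1 OR 1 = 1
So s7 = 1.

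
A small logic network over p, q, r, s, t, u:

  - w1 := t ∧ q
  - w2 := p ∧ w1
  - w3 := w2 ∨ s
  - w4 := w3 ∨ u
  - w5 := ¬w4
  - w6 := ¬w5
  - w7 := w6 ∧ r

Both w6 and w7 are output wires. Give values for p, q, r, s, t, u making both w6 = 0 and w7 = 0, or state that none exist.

Check with p=0, q=0, r=1, s=0, t=0, u=0:
w1 = t ∧ q = 0 ∧ 0 = 0
w2 = p ∧ w1 = 0 ∧ 0 = 0
w3 = w2 ∨ s = 0 ∨ 0 = 0
w4 = w3 ∨ u = 0 ∨ 0 = 0
w5 = ¬w4 = ¬0 = 1
w6 = ¬w5 = ¬1 = 0
w7 = w6 ∧ r = 0 ∧ 1 = 0
So w6 = 0 and w7 = 0.

p=0, q=0, r=1, s=0, t=0, u=0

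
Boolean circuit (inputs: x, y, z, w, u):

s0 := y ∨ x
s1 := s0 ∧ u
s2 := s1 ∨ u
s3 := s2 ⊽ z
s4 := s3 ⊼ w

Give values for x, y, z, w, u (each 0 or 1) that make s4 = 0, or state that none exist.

Check with x=1, y=1, z=0, w=1, u=0:
s0 = y ∨ x = 1 ∨ 1 = 1
s1 = s0 ∧ u = 1 ∧ 0 = 0
s2 = s1 ∨ u = 0 ∨ 0 = 0
s3 = s2 ⊽ z = 0 ⊽ 0 = 1
s4 = s3 ⊼ w = 1 ⊼ 1 = 0
So s4 = 0 as required.

x=1, y=1, z=0, w=1, u=0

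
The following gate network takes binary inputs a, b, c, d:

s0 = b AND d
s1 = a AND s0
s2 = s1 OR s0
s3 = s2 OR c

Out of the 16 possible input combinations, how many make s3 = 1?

s3 = s2 OR c must be 1, so at least one of s2, c is 1.
Enumerating the 16 input combinations, 10 give s3 = 1 and 6 give s3 = 0.

10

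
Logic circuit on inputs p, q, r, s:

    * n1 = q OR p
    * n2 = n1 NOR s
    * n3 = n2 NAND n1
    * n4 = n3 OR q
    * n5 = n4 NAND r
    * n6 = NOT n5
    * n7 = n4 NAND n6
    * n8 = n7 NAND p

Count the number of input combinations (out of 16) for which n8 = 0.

n8 = n7 NAND p must be 0, so both n7 = 1 and p = 1.
Satisfying assignments:
  p=1, q=0, r=0, s=0
  p=1, q=0, r=0, s=1
  p=1, q=1, r=0, s=0
  p=1, q=1, r=0, s=1

4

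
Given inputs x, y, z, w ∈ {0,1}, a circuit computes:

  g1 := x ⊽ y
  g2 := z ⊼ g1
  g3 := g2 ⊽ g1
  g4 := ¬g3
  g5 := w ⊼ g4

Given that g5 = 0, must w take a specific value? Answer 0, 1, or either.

g5 = w ⊼ g4 must be 0, so both w = 1 and g4 = 1.
g4 = ¬g3 must be 1, so g3 = 0.
Every assignment with g5 = 0 has w = 1; there are 8 such assignment(s).

1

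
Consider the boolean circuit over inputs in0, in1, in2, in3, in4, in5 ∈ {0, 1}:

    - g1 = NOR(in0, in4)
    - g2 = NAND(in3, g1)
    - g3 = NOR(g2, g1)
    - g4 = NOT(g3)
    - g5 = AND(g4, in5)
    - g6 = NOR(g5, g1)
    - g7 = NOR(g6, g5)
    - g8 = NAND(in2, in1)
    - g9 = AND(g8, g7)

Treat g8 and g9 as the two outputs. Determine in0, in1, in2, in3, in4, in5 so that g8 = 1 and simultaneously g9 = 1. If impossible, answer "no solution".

in0=0, in1=0, in2=1, in3=1, in4=0, in5=0

Check with in0=0, in1=0, in2=1, in3=1, in4=0, in5=0:
g1 = NOR(in0, in4) = NOR(0, 0) = 1
g2 = NAND(in3, g1) = NAND(1, 1) = 0
g3 = NOR(g2, g1) = NOR(0, 1) = 0
g4 = NOT(g3) = NOT 0 = 1
g5 = AND(g4, in5) = AND(1, 0) = 0
g6 = NOR(g5, g1) = NOR(0, 1) = 0
g7 = NOR(g6, g5) = NOR(0, 0) = 1
g8 = NAND(in2, in1) = NAND(1, 0) = 1
g9 = AND(g8, g7) = AND(1, 1) = 1
So g8 = 1 and g9 = 1.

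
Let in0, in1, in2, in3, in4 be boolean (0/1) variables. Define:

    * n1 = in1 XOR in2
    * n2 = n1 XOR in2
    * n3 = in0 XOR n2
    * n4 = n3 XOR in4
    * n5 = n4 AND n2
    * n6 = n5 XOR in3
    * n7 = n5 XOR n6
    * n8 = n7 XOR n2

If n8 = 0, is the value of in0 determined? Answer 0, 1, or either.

Both values of in0 occur among assignments with n8 = 0:
  in0=0: in0=0, in1=0, in2=0, in3=0, in4=0
  in0=1: in0=1, in1=0, in2=0, in3=0, in4=0

either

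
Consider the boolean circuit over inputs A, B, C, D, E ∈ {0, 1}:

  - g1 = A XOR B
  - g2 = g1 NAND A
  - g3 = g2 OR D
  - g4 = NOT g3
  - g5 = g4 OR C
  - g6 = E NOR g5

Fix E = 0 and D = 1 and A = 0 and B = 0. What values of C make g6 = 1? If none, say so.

C=0

g6 = E NOR g5 must be 1, so both E = 0 and g5 = 0.
g5 = g4 OR C must be 0, so both g4 = 0 and C = 0.
Check with E = 0 and D = 1 and A = 0 and B = 0 and C=0:
g1 = A XOR B = 0 XOR 0 = 0
g2 = g1 NAND A = 0 NAND 0 = 1
g3 = g2 OR D = 1 OR 1 = 1
g4 = NOT g3 = NOT 1 = 0
g5 = g4 OR C = 0 OR 0 = 0
g6 = E NOR g5 = 0 NOR 0 = 1
So g6 = 1.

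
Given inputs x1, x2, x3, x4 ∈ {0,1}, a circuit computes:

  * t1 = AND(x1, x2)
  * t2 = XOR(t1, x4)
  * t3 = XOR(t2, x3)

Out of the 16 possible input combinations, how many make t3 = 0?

t3 = XOR(t2, x3) must be 0, so t2 and x3 are equal.
Enumerating the 16 input combinations, 8 give t3 = 0 and 8 give t3 = 1.

8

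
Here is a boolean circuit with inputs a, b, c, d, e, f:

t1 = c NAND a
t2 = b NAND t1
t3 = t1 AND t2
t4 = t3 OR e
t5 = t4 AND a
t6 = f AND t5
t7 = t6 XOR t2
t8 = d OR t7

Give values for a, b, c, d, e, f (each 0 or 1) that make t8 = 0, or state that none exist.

a=1, b=0, c=1, d=0, e=1, f=1

t8 = d OR t7 must be 0, so both d = 0 and t7 = 0.
t7 = t6 XOR t2 must be 0, so t6 and t2 are equal.
Check with a=1, b=0, c=1, d=0, e=1, f=1:
t1 = c NAND a = 1 NAND 1 = 0
t2 = b NAND t1 = 0 NAND 0 = 1
t3 = t1 AND t2 = 0 AND 1 = 0
t4 = t3 OR e = 0 OR 1 = 1
t5 = t4 AND a = 1 AND 1 = 1
t6 = f AND t5 = 1 AND 1 = 1
t7 = t6 XOR t2 = 1 XOR 1 = 0
t8 = d OR t7 = 0 OR 0 = 0
So t8 = 0 as required.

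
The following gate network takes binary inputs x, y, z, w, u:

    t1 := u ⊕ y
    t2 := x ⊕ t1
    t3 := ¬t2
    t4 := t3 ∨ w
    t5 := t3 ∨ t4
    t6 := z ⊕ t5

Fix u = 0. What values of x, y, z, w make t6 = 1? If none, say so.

t6 = z ⊕ t5 must be 1, so z and t5 differ.
Check with u = 0 and x=0, y=1, z=0, w=1:
t1 = u ⊕ y = 0 ⊕ 1 = 1
t2 = x ⊕ t1 = 0 ⊕ 1 = 1
t3 = ¬t2 = ¬1 = 0
t4 = t3 ∨ w = 0 ∨ 1 = 1
t5 = t3 ∨ t4 = 0 ∨ 1 = 1
t6 = z ⊕ t5 = 0 ⊕ 1 = 1
So t6 = 1.

x=0 y=1 z=0 w=1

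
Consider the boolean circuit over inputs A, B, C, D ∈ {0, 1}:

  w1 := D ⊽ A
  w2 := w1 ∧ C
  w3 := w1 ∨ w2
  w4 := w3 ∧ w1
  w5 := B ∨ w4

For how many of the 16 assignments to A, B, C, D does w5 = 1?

10

w5 = B ∨ w4 must be 1, so at least one of B, w4 is 1.
Enumerating the 16 input combinations, 10 give w5 = 1 and 6 give w5 = 0.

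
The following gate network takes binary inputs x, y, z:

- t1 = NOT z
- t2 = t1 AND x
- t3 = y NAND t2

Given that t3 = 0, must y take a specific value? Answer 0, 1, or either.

t3 = y NAND t2 must be 0, so both y = 1 and t2 = 1.
Every assignment with t3 = 0 has y = 1; there are 1 such assignment(s).
  x=1, y=1, z=0

1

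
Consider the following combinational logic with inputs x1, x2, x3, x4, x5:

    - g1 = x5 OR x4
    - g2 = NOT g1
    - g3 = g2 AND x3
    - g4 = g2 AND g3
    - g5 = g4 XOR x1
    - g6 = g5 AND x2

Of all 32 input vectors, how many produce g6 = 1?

8

g6 = g5 AND x2 must be 1, so both g5 = 1 and x2 = 1.
g5 = g4 XOR x1 must be 1, so g4 and x1 differ.
Enumerating the 32 input combinations, 8 give g6 = 1 and 24 give g6 = 0.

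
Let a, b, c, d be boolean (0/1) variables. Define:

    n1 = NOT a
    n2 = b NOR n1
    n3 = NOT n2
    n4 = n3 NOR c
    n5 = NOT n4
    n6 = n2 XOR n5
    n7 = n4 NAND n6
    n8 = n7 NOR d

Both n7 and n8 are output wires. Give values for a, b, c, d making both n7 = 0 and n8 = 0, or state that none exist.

Check with a=1, b=0, c=0, d=1:
n1 = NOT a = NOT 1 = 0
n2 = b NOR n1 = 0 NOR 0 = 1
n3 = NOT n2 = NOT 1 = 0
n4 = n3 NOR c = 0 NOR 0 = 1
n5 = NOT n4 = NOT 1 = 0
n6 = n2 XOR n5 = 1 XOR 0 = 1
n7 = n4 NAND n6 = 1 NAND 1 = 0
n8 = n7 NOR d = 0 NOR 1 = 0
So n7 = 0 and n8 = 0.

a=1, b=0, c=0, d=1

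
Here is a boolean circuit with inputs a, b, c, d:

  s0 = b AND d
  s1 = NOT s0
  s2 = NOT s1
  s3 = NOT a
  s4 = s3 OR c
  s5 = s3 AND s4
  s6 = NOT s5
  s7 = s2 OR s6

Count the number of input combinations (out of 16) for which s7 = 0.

6

s7 = s2 OR s6 must be 0, so both s2 = 0 and s6 = 0.
s2 = NOT s1 must be 0, so s1 = 1.
Satisfying assignments:
  a=0, b=0, c=0, d=0
  a=0, b=0, c=0, d=1
  a=0, b=0, c=1, d=0
  a=0, b=0, c=1, d=1
  a=0, b=1, c=0, d=0
  a=0, b=1, c=1, d=0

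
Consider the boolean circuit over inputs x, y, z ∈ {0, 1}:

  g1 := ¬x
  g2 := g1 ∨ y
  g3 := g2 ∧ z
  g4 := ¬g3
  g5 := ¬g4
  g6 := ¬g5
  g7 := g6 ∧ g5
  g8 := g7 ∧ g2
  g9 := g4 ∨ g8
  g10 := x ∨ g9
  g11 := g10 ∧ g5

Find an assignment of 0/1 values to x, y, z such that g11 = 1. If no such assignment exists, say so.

x=1 y=1 z=1

Check with x=1 y=1 z=1:
g1 = ¬x = ¬1 = 0
g2 = g1 ∨ y = 0 ∨ 1 = 1
g3 = g2 ∧ z = 1 ∧ 1 = 1
g4 = ¬g3 = ¬1 = 0
g5 = ¬g4 = ¬0 = 1
g6 = ¬g5 = ¬1 = 0
g7 = g6 ∧ g5 = 0 ∧ 1 = 0
g8 = g7 ∧ g2 = 0 ∧ 1 = 0
g9 = g4 ∨ g8 = 0 ∨ 0 = 0
g10 = x ∨ g9 = 1 ∨ 0 = 1
g11 = g10 ∧ g5 = 1 ∧ 1 = 1
So g11 = 1 as required.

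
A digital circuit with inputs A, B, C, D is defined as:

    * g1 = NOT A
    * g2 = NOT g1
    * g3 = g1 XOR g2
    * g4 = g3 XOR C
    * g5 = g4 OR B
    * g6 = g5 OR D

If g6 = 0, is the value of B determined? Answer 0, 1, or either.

0

g6 = g5 OR D must be 0, so both g5 = 0 and D = 0.
Every assignment with g6 = 0 has B = 0; there are 2 such assignment(s).
  A=0, B=0, C=1, D=0
  A=1, B=0, C=1, D=0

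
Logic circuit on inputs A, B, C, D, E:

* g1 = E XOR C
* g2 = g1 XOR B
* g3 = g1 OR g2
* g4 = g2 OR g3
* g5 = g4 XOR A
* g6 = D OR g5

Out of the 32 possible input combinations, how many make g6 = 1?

g6 = D OR g5 must be 1, so at least one of D, g5 is 1.
Enumerating the 32 input combinations, 24 give g6 = 1 and 8 give g6 = 0.

24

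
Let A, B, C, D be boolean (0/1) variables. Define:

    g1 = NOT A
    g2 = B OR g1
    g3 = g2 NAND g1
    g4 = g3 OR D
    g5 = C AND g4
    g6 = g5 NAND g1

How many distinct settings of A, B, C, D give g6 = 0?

2

g6 = g5 NAND g1 must be 0, so both g5 = 1 and g1 = 1.
g5 = C AND g4 must be 1, so both C = 1 and g4 = 1.
g1 = NOT A must be 1, so A = 0.
Satisfying assignments:
  A=0, B=0, C=1, D=1
  A=0, B=1, C=1, D=1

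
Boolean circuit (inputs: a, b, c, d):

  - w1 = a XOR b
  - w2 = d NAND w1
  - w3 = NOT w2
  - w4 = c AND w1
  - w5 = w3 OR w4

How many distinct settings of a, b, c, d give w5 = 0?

w5 = w3 OR w4 must be 0, so both w3 = 0 and w4 = 0.
w3 = NOT w2 must be 0, so w2 = 1.
w4 = c AND w1 must be 0, so at least one of c, w1 is 0.
Enumerating the 16 input combinations, 10 give w5 = 0 and 6 give w5 = 1.

10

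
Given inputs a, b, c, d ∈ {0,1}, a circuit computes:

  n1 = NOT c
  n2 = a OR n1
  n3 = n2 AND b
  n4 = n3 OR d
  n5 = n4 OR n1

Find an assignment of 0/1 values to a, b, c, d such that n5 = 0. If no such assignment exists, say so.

a=1, b=0, c=1, d=0

Check with a=1, b=0, c=1, d=0:
n1 = NOT c = NOT 1 = 0
n2 = a OR n1 = 1 OR 0 = 1
n3 = n2 AND b = 1 AND 0 = 0
n4 = n3 OR d = 0 OR 0 = 0
n5 = n4 OR n1 = 0 OR 0 = 0
So n5 = 0 as required.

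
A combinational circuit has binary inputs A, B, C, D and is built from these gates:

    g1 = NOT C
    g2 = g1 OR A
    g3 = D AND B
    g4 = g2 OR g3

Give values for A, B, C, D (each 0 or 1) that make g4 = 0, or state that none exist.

A=0, B=0, C=1, D=1

g4 = g2 OR g3 must be 0, so both g2 = 0 and g3 = 0.
g2 = g1 OR A must be 0, so both g1 = 0 and A = 0.
Check with A=0, B=0, C=1, D=1:
g1 = NOT C = NOT 1 = 0
g2 = g1 OR A = 0 OR 0 = 0
g3 = D AND B = 1 AND 0 = 0
g4 = g2 OR g3 = 0 OR 0 = 0
So g4 = 0 as required.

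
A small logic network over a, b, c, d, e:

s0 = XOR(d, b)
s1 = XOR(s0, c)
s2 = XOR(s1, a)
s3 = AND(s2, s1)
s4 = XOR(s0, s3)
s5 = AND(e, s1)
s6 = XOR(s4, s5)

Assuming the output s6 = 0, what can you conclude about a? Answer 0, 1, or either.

either

Both values of a occur among assignments with s6 = 0:
  a=0: a=0, b=0, c=0, d=0, e=0
  a=1: a=1, b=0, c=0, d=0, e=0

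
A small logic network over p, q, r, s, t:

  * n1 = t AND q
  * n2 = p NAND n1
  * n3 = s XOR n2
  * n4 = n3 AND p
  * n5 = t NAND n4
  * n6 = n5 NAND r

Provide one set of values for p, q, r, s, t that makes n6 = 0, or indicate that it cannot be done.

n6 = n5 NAND r must be 0, so both n5 = 1 and r = 1.
n5 = t NAND n4 must be 1, so at least one of t, n4 is 0.
Check with p=0, q=0, r=1, s=1, t=1:
n1 = t AND q = 1 AND 0 = 0
n2 = p NAND n1 = 0 NAND 0 = 1
n3 = s XOR n2 = 1 XOR 1 = 0
n4 = n3 AND p = 0 AND 0 = 0
n5 = t NAND n4 = 1 NAND 0 = 1
n6 = n5 NAND r = 1 NAND 1 = 0
So n6 = 0 as required.

p=0, q=0, r=1, s=1, t=1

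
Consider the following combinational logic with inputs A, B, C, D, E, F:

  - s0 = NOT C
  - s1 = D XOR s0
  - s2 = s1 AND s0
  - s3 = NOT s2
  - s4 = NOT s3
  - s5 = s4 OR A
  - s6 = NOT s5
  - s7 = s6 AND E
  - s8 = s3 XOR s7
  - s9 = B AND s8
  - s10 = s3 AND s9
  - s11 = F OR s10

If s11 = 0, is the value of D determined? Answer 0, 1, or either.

either

Both values of D occur among assignments with s11 = 0:
  D=0: A=0, B=0, C=0, D=0, E=0, F=0
  D=1: A=0, B=0, C=0, D=1, E=0, F=0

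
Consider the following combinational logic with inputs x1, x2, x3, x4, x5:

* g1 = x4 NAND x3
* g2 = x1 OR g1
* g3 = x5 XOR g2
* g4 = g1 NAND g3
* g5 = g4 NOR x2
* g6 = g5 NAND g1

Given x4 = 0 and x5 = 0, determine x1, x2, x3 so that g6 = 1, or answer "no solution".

g6 = g5 NAND g1 must be 1, so at least one of g5, g1 is 0.
Check with x4 = 0 and x5 = 0 and x1=1, x2=1, x3=0:
g1 = x4 NAND x3 = 0 NAND 0 = 1
g2 = x1 OR g1 = 1 OR 1 = 1
g3 = x5 XOR g2 = 0 XOR 1 = 1
g4 = g1 NAND g3 = 1 NAND 1 = 0
g5 = g4 NOR x2 = 0 NOR 1 = 0
g6 = g5 NAND g1 = 0 NAND 1 = 1
So g6 = 1.

x1=1, x2=1, x3=0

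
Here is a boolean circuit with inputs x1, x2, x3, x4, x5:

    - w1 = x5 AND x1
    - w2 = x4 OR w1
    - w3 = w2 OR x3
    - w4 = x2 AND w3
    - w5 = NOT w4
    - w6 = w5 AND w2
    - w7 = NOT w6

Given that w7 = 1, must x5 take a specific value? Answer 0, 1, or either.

either

Both values of x5 occur among assignments with w7 = 1:
  x5=0: x1=0, x2=0, x3=0, x4=0, x5=0
  x5=1: x1=0, x2=0, x3=0, x4=0, x5=1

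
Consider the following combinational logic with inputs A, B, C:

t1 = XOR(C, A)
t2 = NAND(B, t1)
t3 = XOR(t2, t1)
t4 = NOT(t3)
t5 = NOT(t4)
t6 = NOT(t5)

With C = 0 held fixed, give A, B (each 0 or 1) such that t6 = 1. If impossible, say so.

A=1, B=0

Check with C = 0 and A=1, B=0:
t1 = XOR(C, A) = XOR(0, 1) = 1
t2 = NAND(B, t1) = NAND(0, 1) = 1
t3 = XOR(t2, t1) = XOR(1, 1) = 0
t4 = NOT(t3) = NOT 0 = 1
t5 = NOT(t4) = NOT 1 = 0
t6 = NOT(t5) = NOT 0 = 1
So t6 = 1.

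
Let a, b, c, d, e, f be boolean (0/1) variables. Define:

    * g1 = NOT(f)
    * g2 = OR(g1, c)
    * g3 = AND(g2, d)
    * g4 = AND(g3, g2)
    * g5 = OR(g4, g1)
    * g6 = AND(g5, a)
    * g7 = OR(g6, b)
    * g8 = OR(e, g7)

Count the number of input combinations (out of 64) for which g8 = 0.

g8 = OR(e, g7) must be 0, so both e = 0 and g7 = 0.
g7 = OR(g6, b) must be 0, so both g6 = 0 and b = 0.
Enumerating the 64 input combinations, 11 give g8 = 0 and 53 give g8 = 1.

11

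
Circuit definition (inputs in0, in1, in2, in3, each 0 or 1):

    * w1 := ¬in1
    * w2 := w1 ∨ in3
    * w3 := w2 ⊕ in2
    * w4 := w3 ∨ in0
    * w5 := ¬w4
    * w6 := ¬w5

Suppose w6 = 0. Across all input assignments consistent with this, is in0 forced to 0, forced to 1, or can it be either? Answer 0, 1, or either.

w6 = ¬w5 must be 0, so w5 = 1.
w5 = ¬w4 must be 1, so w4 = 0.
w4 = w3 ∨ in0 must be 0, so both w3 = 0 and in0 = 0.
Every assignment with w6 = 0 has in0 = 0; there are 4 such assignment(s).
  in0=0, in1=0, in2=1, in3=0
  in0=0, in1=0, in2=1, in3=1
  in0=0, in1=1, in2=0, in3=0
  in0=0, in1=1, in2=1, in3=1

0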